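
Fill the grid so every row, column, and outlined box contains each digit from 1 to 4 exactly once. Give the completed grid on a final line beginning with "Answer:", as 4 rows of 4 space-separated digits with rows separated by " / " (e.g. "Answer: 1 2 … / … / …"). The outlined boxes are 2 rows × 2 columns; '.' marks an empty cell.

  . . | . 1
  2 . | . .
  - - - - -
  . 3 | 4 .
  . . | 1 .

Step 1. [r1c2∈{4}] only 4 remains possible at r1c2. So r1c2=4.
Step 2. [r2c3∈{3}] r2c3's peers cover all but 3 ⇒ r2c3=3.
Step 3. [r4c2∈{2}] r4c2 has the single candidate 2, so r4c2=2.
Step 4. [r4c4∈{3}] nothing but 3 survives at r4c4. So r4c4=3.
Step 5. [r4c1∈{4}] only 4 remains possible at r4c1. So r4c1=4.
Step 6. [r2c4∈{4}] r2c4 is down to just 4 ⇒ r2c4=4.
Step 7. [r1c3∈{2}] only 2 remains possible at r1c3 ⇒ r1c3=2.
Step 8. [r3c1∈{1}] r3c1's peers cover all but 1, so r3c1=1.
Step 9. [r3c4∈{2}] r3c4 has the single candidate 2. So r3c4=2.
Step 10. [r2c2∈{1}] r2c2 is down to just 1. So r2c2=1.
Step 11. [r1c1∈{3}] r1c1 has the single candidate 3 ⇒ r1c1=3.

Answer: 3 4 2 1 / 2 1 3 4 / 1 3 4 2 / 4 2 1 3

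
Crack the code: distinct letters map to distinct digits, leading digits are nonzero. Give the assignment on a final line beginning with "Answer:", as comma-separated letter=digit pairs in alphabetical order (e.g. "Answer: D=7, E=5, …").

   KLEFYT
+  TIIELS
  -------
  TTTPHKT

Step 1. [col 1: T + S ≡ T (mod 10)] column 1 reads T+S+carry(0)=T with nothing yet; with all letters distinct, none taken yet, the only value for S is 0 ⇒ S=0.
Step 2. [col 1: T + S ≡ T (mod 10)] T=1 is one option consistent with column 1 (T + S ≡ T (mod 10), carry-in 0) — take it. So T=1.
Step 3. [col 2: Y + L ≡ K (mod 10)] several values work for Y in column 2 (Y + L ≡ K (mod 10), carry-in 0); try Y=3 ⇒ Y=3.
Step 4. [col 2: Y + L ≡ K (mod 10)] no forcing yet in column 2 (carry-in 0); L=6 is free and consistent — try it ⇒ L=6.
Step 5. [col 2: Y + L ≡ K (mod 10)] column 2 reads Y+L+carry(0)=K with Y=3, L=6; with digits 0,1,3,6 already taken and all letters distinct, the only value for K is 9, so K=9.
Step 6. [col 3: F + E ≡ H (mod 10)] H=5 is one option consistent with column 3 (F + E ≡ H (mod 10), carry-in 0) — take it, so H=5.
Step 7. [col 3: F + E ≡ H (mod 10)] several values work for F in column 3 (F + E ≡ H (mod 10), carry-in 0); try F=8. So F=8.
Step 8. [col 3: F + E ≡ H (mod 10)] column 3: given F=8, H=5, carry-in 0, and digits 0,1,3,5,6,8,9 already taken and all letters distinct, F+E≡H (mod 10) forces E=7, so E=7.
Step 9. [col 4: E + I ≡ P (mod 10)] in column 4 we have E+I≡P with carry-in 1; given E=7 and digits 0,1,3,5,6,7,8,9 already taken and all letters distinct, that pins P to 2. So P=2.
Step 10. [col 4: E + I ≡ P (mod 10)] column 4 reads E+I+carry(1)=P with E=7, P=2; with digits 0,1,2,3,5,6,7,8,9 already taken and all letters distinct, the only value for I is 4 ⇒ I=4.

Answer: E=7, F=8, H=5, I=4, K=9, L=6, P=2, S=0, T=1, Y=3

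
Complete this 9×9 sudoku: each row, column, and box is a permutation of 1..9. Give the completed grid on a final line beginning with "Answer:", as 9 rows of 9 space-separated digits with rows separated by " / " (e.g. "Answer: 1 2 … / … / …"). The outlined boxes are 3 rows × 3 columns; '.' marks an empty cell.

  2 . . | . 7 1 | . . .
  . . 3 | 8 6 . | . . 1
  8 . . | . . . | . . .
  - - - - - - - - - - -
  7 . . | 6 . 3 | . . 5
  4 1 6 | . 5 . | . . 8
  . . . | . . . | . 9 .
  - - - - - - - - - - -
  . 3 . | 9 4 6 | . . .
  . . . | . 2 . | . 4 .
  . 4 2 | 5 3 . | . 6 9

Step 1. [r4c7∈{1,2,4}] 4 has one home in row 4: r4c7 ⇒ r4c7=4.
Step 2. [r2c6∈{2,4,5,9}] r2c6 is the only open cell in row 2 admitting 4, so r2c6=4.
Step 3. [r3c6∈{2,5,9}] col 6 places 5 nowhere but r3c6 ⇒ r3c6=5.
Step 4. [r3c4∈{2,3}] r3c4 is the only open cell in box 2 admitting 2. So r3c4=2.
Step 5. [r5c4∈{7}] nothing but 7 survives at r5c4 ⇒ r5c4=7.
Step 6. [r3c3∈{1,4,7,9}] across row 3, 1 lands solely at r3c3 ⇒ r3c3=1.
Step 7. [r3c9∈{3,4,6,7}] r3c9 is the only open cell in row 3 admitting 4, so r3c9=4.
Step 8. [r8c1∈{1,5,6,9}] across col 1, 6 lands solely at r8c1, so r8c1=6.
Step 9. [r2c1∈{5,9}] r2c1 is the only open cell in col 1 admitting 9. So r2c1=9.
Step 10. [r1c7∈{3,5,6,8,9}] across row 1, 9 lands solely at r1c7. So r1c7=9.
Step 11. [r1c8∈{3,5,8}] across row 1, 8 lands solely at r1c8. So r1c8=8.
Step 12. [r6c1∈{3,5}] r6c1 is the only open cell in col 1 admitting 3, so r6c1=3.
Step 13. [r7c1∈{1,5}] col 1 places 5 nowhere but r7c1. So r7c1=5.
Step 14. [r8c7∈{1,3,5,7,8}] across row 8, 5 lands solely at r8c7, so r8c7=5.
Step 15. [r2c8∈{2,5,7}] across col 8, 5 lands solely at r2c8 ⇒ r2c8=5.
Step 16. [r2c7∈{2,7}] 2 has one home in row 2: r2c7 ⇒ r2c7=2.
Step 17. [r5c6∈{2,9}] r5c6 is the only open cell in row 5 admitting 9. So r5c6=9.
Step 18. [r5c8∈{2,3}] 2 has one home in row 5: r5c8. So r5c8=2.
Step 19. [r4c8∈{1}] r4c8's peers cover all but 1 ⇒ r4c8=1.
Step 20. [r7c8∈{7}] r7c8 has the single candidate 7. So r7c8=7.
Step 21. [r7c3∈{8}] nothing but 8 survives at r7c3. So r7c3=8.
Step 22. [r3c7∈{3,6,7}] across box 3, 7 lands solely at r3c7. So r3c7=7.
Step 23. [r1c9∈{3,6}] box 3 places 6 nowhere but r1c9. So r1c9=6.
Step 24. [r8c3∈{7,9}] col 3 places 7 nowhere but r8c3. So r8c3=7.
Step 25. [r4c5∈{8}] only 8 remains possible at r4c5. So r4c5=8.
Step 26. [r1c2∈{5}] nothing but 5 survives at r1c2. So r1c2=5.
Step 27. [r9c7∈{1,8}] 8 has one home in col 7: r9c7, so r9c7=8.
Step 28. [r4c2∈{2,9}] in row 4, 2 fits only at r4c2, so r4c2=2.
Step 29. [r6c5∈{1}] only 1 remains possible at r6c5, so r6c5=1.
Step 30. [r8c4∈{1}] r8c4 is down to just 1, so r8c4=1.
Step 31. [r8c9∈{3}] r8c9 has the single candidate 3, so r8c9=3.
Step 32. [r6c9∈{7}] only 7 remains possible at r6c9, so r6c9=7.
Step 33. [r6c6∈{2}] r6c6 is down to just 2, so r6c6=2.
Step 34. [r4c3∈{9}] only 9 remains possible at r4c3, so r4c3=9.
Step 35. [r3c2∈{6}] r3c2 is down to just 6 ⇒ r3c2=6.
Step 36. [r6c3∈{5}] r6c3's peers cover all but 5, so r6c3=5.
Step 37. [r6c4∈{4}] r6c4's peers cover all but 4. So r6c4=4.
Step 38. [r6c7∈{6}] r6c7 has the single candidate 6. So r6c7=6.
Step 39. [r8c6∈{8}] nothing but 8 survives at r8c6 ⇒ r8c6=8.
Step 40. [r1c3∈{4}] only 4 remains possible at r1c3 ⇒ r1c3=4.
Step 41. [r1c4∈{3}] r1c4 has the single candidate 3, so r1c4=3.
Step 42. [r3c8∈{3}] r3c8's peers cover all but 3 ⇒ r3c8=3.
Step 43. [r9c6∈{7}] r9c6 is down to just 7 ⇒ r9c6=7.
Step 44. [r9c1∈{1}] r9c1 has the single candidate 1, so r9c1=1.
Step 45. [r6c2∈{8}] nothing but 8 survives at r6c2 ⇒ r6c2=8.
Step 46. [r5c7∈{3}] nothing but 3 survives at r5c7 ⇒ r5c7=3.
Step 47. [r8c2∈{9}] r8c2 has the single candidate 9. So r8c2=9.
Step 48. [r3c5∈{9}] r3c5's peers cover all but 9 ⇒ r3c5=9.
Step 49. [r2c2∈{7}] r2c2 has the single candidate 7, so r2c2=7.
Step 50. [r7c7∈{1}] only 1 remains possible at r7c7. So r7c7=1.
Step 51. [r7c9∈{2}] r7c9's peers cover all but 2. So r7c9=2.

Answer: 2 5 4 3 7 1 9 8 6 / 9 7 3 8 6 4 2 5 1 / 8 6 1 2 9 5 7 3 4 / 7 2 9 6 8 3 4 1 5 / 4 1 6 7 5 9 3 2 8 / 3 8 5 4 1 2 6 9 7 / 5 3 8 9 4 6 1 7 2 / 6 9 7 1 2 8 5 4 3 / 1 4 2 5 3 7 8 6 9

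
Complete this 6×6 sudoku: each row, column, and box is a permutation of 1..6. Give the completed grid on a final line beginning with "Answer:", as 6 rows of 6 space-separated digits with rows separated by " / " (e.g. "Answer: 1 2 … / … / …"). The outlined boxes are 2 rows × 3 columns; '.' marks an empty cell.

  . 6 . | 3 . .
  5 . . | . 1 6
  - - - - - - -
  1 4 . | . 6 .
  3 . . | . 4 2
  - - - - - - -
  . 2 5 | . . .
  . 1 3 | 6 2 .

Step 1. [r1c1∈{2,4}] 2 has one home in col 1: r1c1 ⇒ r1c1=2.
Step 2. [r6c6∈{4,5}] row 6 places 5 nowhere but r6c6, so r6c6=5.
Step 3. [r1c6∈{4}] nothing but 4 survives at r1c6. So r1c6=4.
Step 4. [r4c4∈{1,5}] 1 has one home in row 4: r4c4. So r4c4=1.
Step 5. [r3c6∈{3}] nothing but 3 survives at r3c6, so r3c6=3.
Step 6. [r5c1∈{4,6}] 6 has one home in row 5: r5c1 ⇒ r5c1=6.
Step 7. [r3c4∈{5}] r3c4's peers cover all but 5. So r3c4=5.
Step 8. [r3c3∈{2}] r3c3's peers cover all but 2, so r3c3=2.
Step 9. [r1c3∈{1}] r1c3's peers cover all but 1 ⇒ r1c3=1.
Step 10. [r5c6∈{1}] only 1 remains possible at r5c6. So r5c6=1.
Step 11. [r2c2∈{3}] only 3 remains possible at r2c2. So r2c2=3.
Step 12. [r6c1∈{4}] r6c1 has the single candidate 4 ⇒ r6c1=4.
Step 13. [r5c4∈{4}] r5c4 has the single candidate 4 ⇒ r5c4=4.
Step 14. [r2c3∈{4}] r2c3 has the single candidate 4. So r2c3=4.
Step 15. [r1c5∈{5}] nothing but 5 survives at r1c5, so r1c5=5.
Step 16. [r4c2∈{5}] only 5 remains possible at r4c2, so r4c2=5.
Step 17. [r4c3∈{6}] r4c3's peers cover all but 6. So r4c3=6.
Step 18. [r2c4∈{2}] r2c4 has the single candidate 2, so r2c4=2.
Step 19. [r5c5∈{3}] only 3 remains possible at r5c5. So r5c5=3.

Answer: 2 6 1 3 5 4 / 5 3 4 2 1 6 / 1 4 2 5 6 3 / 3 5 6 1 4 2 / 6 2 5 4 3 1 / 4 1 3 6 2 5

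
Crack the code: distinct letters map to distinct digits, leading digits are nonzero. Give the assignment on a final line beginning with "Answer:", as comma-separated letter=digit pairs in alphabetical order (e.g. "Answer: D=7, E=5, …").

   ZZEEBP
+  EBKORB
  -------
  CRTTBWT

Step 1. [C] C is the leading digit of a 7-digit sum of two 6-digit numbers; the final carry is exactly 1 ⇒ C=1.
Step 2. [col 1: P + B ≡ T (mod 10)] several values work for P in column 1 (P + B ≡ T (mod 10), carry-in 0); try P=9 ⇒ P=9.
Step 3. [col 1: P + B ≡ T (mod 10)] no forcing yet in column 1 (carry-in 0); B=3 is free and consistent — try it. So B=3.
Step 4. [col 1: P + B ≡ T (mod 10)] column 1: given P=9, B=3, carry-in 0, and digits 1,3,9 already taken and all letters distinct, P+B≡T (mod 10) forces T=2, so T=2.
Step 5. [col 2: B + R ≡ W (mod 10)] no forcing yet in column 2 (carry-in 1); R=6 is free and consistent — try it. So R=6.
Step 6. [col 2: B + R ≡ W (mod 10)] column 2: given B=3, R=6, carry-in 1, and digits 1,2,3,6,9 already taken and all letters distinct, B+R≡W (mod 10) forces W=0. So W=0.
Step 7. [col 3: E + O ≡ B (mod 10)] O=5 is one option consistent with column 3 (E + O ≡ B (mod 10), carry-in 1) — take it. So O=5.
Step 8. [col 3: E + O ≡ B (mod 10)] column 3: given O=5, B=3, carry-in 1, and digits 0,1,2,3,5,6,9 already taken and all letters distinct, E+O≡B (mod 10) forces E=7. So E=7.
Step 9. [col 4: E + K ≡ T (mod 10)] from column 4 (E=7, T=2, carry-in 1, digits 0,1,2,3,5,6,7,9 already taken and all letters distinct): K must equal 4, so K=4.
Step 10. [col 5: Z + B ≡ T (mod 10)] column 5: given B=3, T=2, carry-in 1, and digits 0,1,2,3,4,5,6,7,9 already taken and all letters distinct, Z+B≡T (mod 10) forces Z=8. So Z=8.

Answer: B=3, C=1, E=7, K=4, O=5, P=9, R=6, T=2, W=0, Z=8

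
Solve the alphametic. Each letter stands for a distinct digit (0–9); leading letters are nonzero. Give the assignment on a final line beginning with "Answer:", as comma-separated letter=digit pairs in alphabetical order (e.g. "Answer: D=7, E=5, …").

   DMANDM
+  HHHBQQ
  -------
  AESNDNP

Step 1. [col 1: M + Q ≡ P (mod 10)] P=4 is one option consistent with column 1 (M + Q ≡ P (mod 10), carry-in 0) — take it ⇒ P=4.
Step 2. [col 1: M + Q ≡ P (mod 10)] M=8 is one option consistent with column 1 (M + Q ≡ P (mod 10), carry-in 0) — take it, so M=8.
Step 3. [col 1: M + Q ≡ P (mod 10)] from column 1 (M=8, P=4, carry-in 0, digits 4,8 already taken and all letters distinct): Q must equal 6, so Q=6.
Step 4. [col 2: D + Q ≡ N (mod 10)] D=2 is one option consistent with column 2 (D + Q ≡ N (mod 10), carry-in 1) — take it ⇒ D=2.
Step 5. [col 2: D + Q ≡ N (mod 10)] from column 2 (D=2, Q=6, carry-in 1, digits 2,4,6,8 already taken and all letters distinct): N must equal 9. So N=9.
Step 6. [A] the sum has 7 digits but both addends have 6; that extra leading digit A is the final carry, namely 1, so A=1.
Step 7. [col 3: N + B ≡ D (mod 10)] in column 3 we have N+B≡D with carry-in 0; given N=9, D=2 and digits 1,2,4,6,8,9 already taken and all letters distinct, that pins B to 3. So B=3.
Step 8. [col 4: A + H ≡ N (mod 10)] from column 4 (A=1, N=9, carry-in 1, digits 1,2,3,4,6,8,9 already taken and all letters distinct): H must equal 7 ⇒ H=7.
Step 9. [col 5: M + H ≡ S (mod 10)] from column 5 (M=8, H=7, carry-in 0, digits 1,2,3,4,6,7,8,9 already taken and all letters distinct): S must equal 5. So S=5.
Step 10. [col 6: D + H ≡ E (mod 10)] column 6 reads D+H+carry(1)=E with D=2, H=7; with digits 1,2,3,4,5,6,7,8,9 already taken and all letters distinct, the only value for E is 0 ⇒ E=0.

Answer: A=1, B=3, D=2, E=0, H=7, M=8, N=9, P=4, Q=6, S=5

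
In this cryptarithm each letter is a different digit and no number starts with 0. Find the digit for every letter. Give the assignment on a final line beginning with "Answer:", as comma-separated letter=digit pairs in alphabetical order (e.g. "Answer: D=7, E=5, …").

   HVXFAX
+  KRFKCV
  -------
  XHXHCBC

Step 1. [col 1: X + V ≡ C (mod 10)] column 1 (X + V ≡ C (mod 10), carry-in 0) doesn't pin V yet; pick V=3 and continue, so V=3.
Step 2. [col 1: X + V ≡ C (mod 10)] column 1 (X + V ≡ C (mod 10), carry-in 0) doesn't pin X yet; pick X=1 and continue, so X=1.
Step 3. [col 1: X + V ≡ C (mod 10)] column 1: given X=1, V=3, carry-in 0, and digits 1,3 already taken and all letters distinct, X+V≡C (mod 10) forces C=4, so C=4.
Step 4. [col 2: A + C ≡ B (mod 10)] column 2 (A + C ≡ B (mod 10), carry-in 0) doesn't pin B yet; pick B=6 and continue. So B=6.
Step 5. [col 2: A + C ≡ B (mod 10)] column 2: given C=4, B=6, carry-in 0, and digits 1,3,4,6 already taken and all letters distinct, A+C≡B (mod 10) forces A=2. So A=2.
Step 6. [col 3: F + K ≡ C (mod 10)] column 3 (F + K ≡ C (mod 10), carry-in 0) doesn't pin K yet; pick K=9 and continue, so K=9.
Step 7. [col 3: F + K ≡ C (mod 10)] column 3 reads F+K+carry(0)=C with K=9, C=4; with digits 1,2,3,4,6,9 already taken and all letters distinct, the only value for F is 5 ⇒ F=5.
Step 8. [col 4: X + F ≡ H (mod 10)] column 4: given X=1, F=5, carry-in 1, and digits 1,2,3,4,5,6,9 already taken and all letters distinct, X+F≡H (mod 10) forces H=7, so H=7.
Step 9. [col 5: V + R ≡ X (mod 10)] in column 5 we have V+R≡X with carry-in 0; given V=3, X=1 and digits 1,2,3,4,5,6,7,9 already taken and all letters distinct, that pins R to 8 ⇒ R=8.

Answer: A=2, B=6, C=4, F=5, H=7, K=9, R=8, V=3, X=1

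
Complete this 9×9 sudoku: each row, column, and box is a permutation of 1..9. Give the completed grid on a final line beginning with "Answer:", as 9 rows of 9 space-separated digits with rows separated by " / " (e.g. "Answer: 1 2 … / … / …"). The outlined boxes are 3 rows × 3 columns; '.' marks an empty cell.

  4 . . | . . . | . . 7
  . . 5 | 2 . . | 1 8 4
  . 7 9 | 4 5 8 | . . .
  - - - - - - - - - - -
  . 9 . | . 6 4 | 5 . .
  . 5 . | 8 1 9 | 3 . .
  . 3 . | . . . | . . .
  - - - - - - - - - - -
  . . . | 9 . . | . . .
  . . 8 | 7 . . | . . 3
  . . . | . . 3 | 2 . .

Step 1. [r3c1∈{1,2,3,6}] r3c1 is the only open cell in row 3 admitting 1. So r3c1=1.
Step 2. [r2c2∈{6}] nothing but 6 survives at r2c2 ⇒ r2c2=6.
Step 3. [r1c8∈{2,3,5,6,9}] r1c8 is the only open cell in row 1 admitting 5. So r1c8=5.
Step 4. [r3c7∈{6}] r3c7's peers cover all but 6, so r3c7=6.
Step 5. [r3c9∈{2}] r3c9's peers cover all but 2. So r3c9=2.
Step 6. [r5c9∈{6}] nothing but 6 survives at r5c9 ⇒ r5c9=6.
Step 7. [r1c7∈{9}] r1c7 has the single candidate 9 ⇒ r1c7=9.
Step 8. [r8c7∈{4}] r8c7 is down to just 4, so r8c7=4.
Step 9. [r8c5∈{2}] r8c5 is down to just 2, so r8c5=2.
Step 10. [r6c5∈{7}] only 7 remains possible at r6c5, so r6c5=7.
Step 11. [r8c2∈{1}] only 1 remains possible at r8c2, so r8c2=1.
Step 12. [r7c7∈{7,8}] r7c7 is the only open cell in col 7 admitting 7 ⇒ r7c7=7.
Step 13. [r6c6∈{2,5}] across col 6, 2 lands solely at r6c6, so r6c6=2.
Step 14. [r9c2∈{4}] r9c2 is down to just 4, so r9c2=4.
Step 15. [r6c7∈{8}] r6c7's peers cover all but 8. So r6c7=8.
Step 16. [r4c9∈{1}] r4c9 has the single candidate 1 ⇒ r4c9=1.
Step 17. [r6c1∈{6}] r6c1 has the single candidate 6. So r6c1=6.
Step 18. [r7c2∈{2}] r7c2 is down to just 2. So r7c2=2.
Step 19. [r2c1∈{3}] r2c1 is down to just 3, so r2c1=3.
Step 20. [r7c1∈{5}] r7c1's peers cover all but 5 ⇒ r7c1=5.
Step 21. [r9c9∈{5,8,9}] r9c9 is the only open cell in col 9 admitting 5, so r9c9=5.
Step 22. [r4c1∈{2,7,8}] row 4 places 8 nowhere but r4c1, so r4c1=8.
Step 23. [r5c1∈{2,7}] across col 1, 2 lands solely at r5c1. So r5c1=2.
Step 24. [r4c3∈{7}] r4c3 is down to just 7, so r4c3=7.
Step 25. [r9c3∈{6}] r9c3 is down to just 6, so r9c3=6.
Step 26. [r9c4∈{1}] r9c4 has the single candidate 1, so r9c4=1.
Step 27. [r7c6∈{6}] only 6 remains possible at r7c6 ⇒ r7c6=6.
Step 28. [r9c8∈{9}] nothing but 9 survives at r9c8 ⇒ r9c8=9.
Step 29. [r5c3∈{4}] r5c3 has the single candidate 4. So r5c3=4.
Step 30. [r1c5∈{3}] nothing but 3 survives at r1c5 ⇒ r1c5=3.
Step 31. [r9c5∈{8}] nothing but 8 survives at r9c5 ⇒ r9c5=8.
Step 32. [r4c4∈{3}] only 3 remains possible at r4c4. So r4c4=3.
Step 33. [r1c4∈{6}] r1c4's peers cover all but 6, so r1c4=6.
Step 34. [r7c3∈{3}] only 3 remains possible at r7c3. So r7c3=3.
Step 35. [r2c5∈{9}] only 9 remains possible at r2c5. So r2c5=9.
Step 36. [r1c3∈{2}] only 2 remains possible at r1c3, so r1c3=2.
Step 37. [r8c6∈{5}] only 5 remains possible at r8c6, so r8c6=5.
Step 38. [r7c8∈{1}] r7c8 has the single candidate 1. So r7c8=1.
Step 39. [r2c6∈{7}] nothing but 7 survives at r2c6. So r2c6=7.
Step 40. [r1c2∈{8}] nothing but 8 survives at r1c2 ⇒ r1c2=8.
Step 41. [r3c8∈{3}] nothing but 3 survives at r3c8, so r3c8=3.
Step 42. [r9c1∈{7}] only 7 remains possible at r9c1 ⇒ r9c1=7.
Step 43. [r6c3∈{1}] r6c3 is down to just 1. So r6c3=1.
Step 44. [r6c8∈{4}] r6c8 has the single candidate 4, so r6c8=4.
Step 45. [r6c9∈{9}] r6c9 is down to just 9. So r6c9=9.
Step 46. [r4c8∈{2}] r4c8 has the single candidate 2 ⇒ r4c8=2.
Step 47. [r5c8∈{7}] r5c8 is down to just 7 ⇒ r5c8=7.
Step 48. [r7c9∈{8}] r7c9 is down to just 8, so r7c9=8.
Step 49. [r8c8∈{6}] only 6 remains possible at r8c8, so r8c8=6.
Step 50. [r8c1∈{9}] r8c1 has the single candidate 9. So r8c1=9.
Step 51. [r1c6∈{1}] r1c6's peers cover all but 1 ⇒ r1c6=1.
Step 52. [r6c4∈{5}] nothing but 5 survives at r6c4. So r6c4=5.
Step 53. [r7c5∈{4}] r7c5 has the single candidate 4 ⇒ r7c5=4.

Answer: 4 8 2 6 3 1 9 5 7 / 3 6 5 2 9 7 1 8 4 / 1 7 9 4 5 8 6 3 2 / 8 9 7 3 6 4 5 2 1 / 2 5 4 8 1 9 3 7 6 / 6 3 1 5 7 2 8 4 9 / 5 2 3 9 4 6 7 1 8 / 9 1 8 7 2 5 4 6 3 / 7 4 6 1 8 3 2 9 5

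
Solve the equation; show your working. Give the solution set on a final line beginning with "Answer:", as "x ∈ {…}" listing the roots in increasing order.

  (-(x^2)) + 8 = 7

Step 1. [(-(x^2)) + 8 = 7] the outer +8 inverts by subtracting 8, so sub: -(x^2) = -1.
Step 2. [-(x^2) = -1] leading − — multiply by −1 ⇒ neg: x^2 = 1.
Step 3. [x^2 = 1] √ both sides: 1 ≥ 0 gives two branches. So sqrt: x = 1 or -1.

Answer: x ∈ {-1, 1}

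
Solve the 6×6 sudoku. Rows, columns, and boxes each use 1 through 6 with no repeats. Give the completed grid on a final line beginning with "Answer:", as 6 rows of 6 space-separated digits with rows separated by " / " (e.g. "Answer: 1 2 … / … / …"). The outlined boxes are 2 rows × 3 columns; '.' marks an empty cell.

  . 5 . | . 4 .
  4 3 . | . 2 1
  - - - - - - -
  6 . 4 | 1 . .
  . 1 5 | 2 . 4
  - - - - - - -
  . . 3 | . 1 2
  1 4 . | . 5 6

Step 1. [r2c3∈{6}] r2c3 is down to just 6. So r2c3=6.
Step 2. [r3c5∈{3}] r3c5's peers cover all but 3 ⇒ r3c5=3.
Step 3. [r1c4∈{3,6}] row 1 places 6 nowhere but r1c4 ⇒ r1c4=6.
Step 4. [r1c1∈{2}] r1c1 has the single candidate 2. So r1c1=2.
Step 5. [r3c2∈{2}] r3c2 is down to just 2 ⇒ r3c2=2.
Step 6. [r5c2∈{6}] nothing but 6 survives at r5c2 ⇒ r5c2=6.
Step 7. [r1c6∈{3}] r1c6 has the single candidate 3 ⇒ r1c6=3.
Step 8. [r3c6∈{5}] r3c6's peers cover all but 5, so r3c6=5.
Step 9. [r1c3∈{1}] r1c3 is down to just 1 ⇒ r1c3=1.
Step 10. [r5c1∈{5}] r5c1's peers cover all but 5 ⇒ r5c1=5.
Step 11. [r6c4∈{3}] r6c4 is down to just 3 ⇒ r6c4=3.
Step 12. [r4c1∈{3}] r4c1 is down to just 3, so r4c1=3.
Step 13. [r4c5∈{6}] r4c5 is down to just 6 ⇒ r4c5=6.
Step 14. [r6c3∈{2}] r6c3's peers cover all but 2, so r6c3=2.
Step 15. [r5c4∈{4}] only 4 remains possible at r5c4. So r5c4=4.
Step 16. [r2c4∈{5}] r2c4's peers cover all but 5 ⇒ r2c4=5.

Answer: 2 5 1 6 4 3 / 4 3 6 5 2 1 / 6 2 4 1 3 5 / 3 1 5 2 6 4 / 5 6 3 4 1 2 / 1 4 2 3 5 6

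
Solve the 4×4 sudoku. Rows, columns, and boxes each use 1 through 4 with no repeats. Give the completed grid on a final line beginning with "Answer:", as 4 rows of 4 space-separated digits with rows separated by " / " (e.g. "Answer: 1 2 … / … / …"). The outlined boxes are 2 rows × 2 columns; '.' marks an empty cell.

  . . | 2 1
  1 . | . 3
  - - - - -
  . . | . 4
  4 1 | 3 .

Step 1. [r3c1∈{2,3}] 2 has one home in col 1: r3c1, so r3c1=2.
Step 2. [r1c2∈{3,4}] across row 1, 4 lands solely at r1c2 ⇒ r1c2=4.
Step 3. [r3c2∈{3}] only 3 remains possible at r3c2, so r3c2=3.
Step 4. [r3c3∈{1}] r3c3 has the single candidate 1 ⇒ r3c3=1.
Step 5. [r2c3∈{4}] r2c3's peers cover all but 4, so r2c3=4.
Step 6. [r2c2∈{2}] r2c2 is down to just 2 ⇒ r2c2=2.
Step 7. [r4c4∈{2}] r4c4's peers cover all but 2 ⇒ r4c4=2.
Step 8. [r1c1∈{3}] only 3 remains possible at r1c1, so r1c1=3.

Answer: 3 4 2 1 / 1 2 4 3 / 2 3 1 4 / 4 1 3 2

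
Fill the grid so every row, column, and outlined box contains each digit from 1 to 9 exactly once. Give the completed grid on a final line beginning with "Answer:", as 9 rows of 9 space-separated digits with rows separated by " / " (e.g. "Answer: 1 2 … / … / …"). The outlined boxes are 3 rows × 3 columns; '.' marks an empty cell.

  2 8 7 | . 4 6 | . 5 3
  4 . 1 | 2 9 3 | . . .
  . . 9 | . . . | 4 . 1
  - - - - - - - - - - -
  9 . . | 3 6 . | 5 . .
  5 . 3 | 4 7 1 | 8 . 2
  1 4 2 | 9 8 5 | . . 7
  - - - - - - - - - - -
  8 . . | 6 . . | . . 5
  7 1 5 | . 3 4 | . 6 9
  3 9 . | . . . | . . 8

Step 1. [r3c8∈{2,7,8}] 2 has one home in row 3: r3c8 ⇒ r3c8=2.
Step 2. [r3c5∈{5}] r3c5 is down to just 5, so r3c5=5.
Step 3. [r4c8∈{1,4}] 1 has one home in row 4: r4c8 ⇒ r4c8=1.
Step 4. [r7c2∈{2}] r7c2 is down to just 2 ⇒ r7c2=2.
Step 5. [r7c5∈{1}] r7c5 is down to just 1, so r7c5=1.
Step 6. [r9c5∈{2}] only 2 remains possible at r9c5, so r9c5=2.
Step 7. [r9c6∈{7}] r9c6 is down to just 7, so r9c6=7.
Step 8. [r6c7∈{3,6}] r6c7 is the only open cell in row 6 admitting 6 ⇒ r6c7=6.
Step 9. [r9c8∈{4}] only 4 remains possible at r9c8. So r9c8=4.
Step 10. [r2c7∈{7}] r2c7's peers cover all but 7 ⇒ r2c7=7.
Step 11. [r3c1∈{6}] r3c1 is down to just 6. So r3c1=6.
Step 12. [r7c8∈{3,7}] across row 7, 7 lands solely at r7c8, so r7c8=7.
Step 13. [r8c4∈{8}] r8c4's peers cover all but 8 ⇒ r8c4=8.
Step 14. [r2c2∈{5}] r2c2 has the single candidate 5 ⇒ r2c2=5.
Step 15. [r7c3∈{4}] r7c3 is down to just 4, so r7c3=4.
Step 16. [r2c8∈{8}] r2c8's peers cover all but 8. So r2c8=8.
Step 17. [r1c4∈{1}] r1c4 has the single candidate 1. So r1c4=1.
Step 18. [r5c8∈{9}] r5c8 is down to just 9. So r5c8=9.
Step 19. [r9c3∈{6}] r9c3 is down to just 6, so r9c3=6.
Step 20. [r8c7∈{2}] nothing but 2 survives at r8c7, so r8c7=2.
Step 21. [r1c7∈{9}] r1c7 has the single candidate 9, so r1c7=9.
Step 22. [r4c2∈{7}] nothing but 7 survives at r4c2 ⇒ r4c2=7.
Step 23. [r3c4∈{7}] only 7 remains possible at r3c4. So r3c4=7.
Step 24. [r4c6∈{2}] r4c6 is down to just 2. So r4c6=2.
Step 25. [r4c9∈{4}] r4c9 is down to just 4, so r4c9=4.
Step 26. [r7c6∈{9}] nothing but 9 survives at r7c6 ⇒ r7c6=9.
Step 27. [r7c7∈{3}] r7c7 has the single candidate 3, so r7c7=3.
Step 28. [r6c8∈{3}] r6c8 is down to just 3 ⇒ r6c8=3.
Step 29. [r3c6∈{8}] r3c6 is down to just 8. So r3c6=8.
Step 30. [r5c2∈{6}] r5c2's peers cover all but 6 ⇒ r5c2=6.
Step 31. [r9c7∈{1}] nothing but 1 survives at r9c7, so r9c7=1.
Step 32. [r2c9∈{6}] r2c9 is down to just 6 ⇒ r2c9=6.
Step 33. [r9c4∈{5}] only 5 remains possible at r9c4. So r9c4=5.
Step 34. [r3c2∈{3}] r3c2 is down to just 3 ⇒ r3c2=3.
Step 35. [r4c3∈{8}] only 8 remains possible at r4c3, so r4c3=8.

Answer: 2 8 7 1 4 6 9 5 3 / 4 5 1 2 9 3 7 8 6 / 6 3 9 7 5 8 4 2 1 / 9 7 8 3 6 2 5 1 4 / 5 6 3 4 7 1 8 9 2 / 1 4 2 9 8 5 6 3 7 / 8 2 4 6 1 9 3 7 5 / 7 1 5 8 3 4 2 6 9 / 3 9 6 5 2 7 1 4 8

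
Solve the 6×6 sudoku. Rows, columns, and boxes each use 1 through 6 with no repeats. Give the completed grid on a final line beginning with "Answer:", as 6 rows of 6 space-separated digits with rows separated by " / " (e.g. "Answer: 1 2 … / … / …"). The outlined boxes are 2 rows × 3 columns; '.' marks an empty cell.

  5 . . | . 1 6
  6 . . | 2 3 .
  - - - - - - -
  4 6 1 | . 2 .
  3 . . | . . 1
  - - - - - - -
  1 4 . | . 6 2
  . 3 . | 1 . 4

Step 1. [r4c2∈{2,5}] 5 has one home in col 2: r4c2, so r4c2=5.
Step 2. [r1c4∈{4}] only 4 remains possible at r1c4, so r1c4=4.
Step 3. [r6c3∈{2,5,6}] across row 6, 6 lands solely at r6c3, so r6c3=6.
Step 4. [r3c6∈{3,5}] r3c6 is the only open cell in col 6 admitting 3 ⇒ r3c6=3.
Step 5. [r6c5∈{5}] r6c5's peers cover all but 5 ⇒ r6c5=5.
Step 6. [r4c3∈{2}] only 2 remains possible at r4c3 ⇒ r4c3=2.
Step 7. [r6c1∈{2}] only 2 remains possible at r6c1, so r6c1=2.
Step 8. [r4c4∈{6}] only 6 remains possible at r4c4 ⇒ r4c4=6.
Step 9. [r4c5∈{4}] r4c5 has the single candidate 4, so r4c5=4.
Step 10. [r1c3∈{3}] nothing but 3 survives at r1c3, so r1c3=3.
Step 11. [r1c2∈{2}] r1c2 is down to just 2 ⇒ r1c2=2.
Step 12. [r2c6∈{5}] r2c6 has the single candidate 5 ⇒ r2c6=5.
Step 13. [r5c4∈{3}] only 3 remains possible at r5c4. So r5c4=3.
Step 14. [r2c2∈{1}] r2c2 is down to just 1. So r2c2=1.
Step 15. [r3c4∈{5}] r3c4 has the single candidate 5 ⇒ r3c4=5.
Step 16. [r5c3∈{5}] r5c3 has the single candidate 5. So r5c3=5.
Step 17. [r2c3∈{4}] r2c3's peers cover all but 4. So r2c3=4.

Answer: 5 2 3 4 1 6 / 6 1 4 2 3 5 / 4 6 1 5 2 3 / 3 5 2 6 4 1 / 1 4 5 3 6 2 / 2 3 6 1 5 4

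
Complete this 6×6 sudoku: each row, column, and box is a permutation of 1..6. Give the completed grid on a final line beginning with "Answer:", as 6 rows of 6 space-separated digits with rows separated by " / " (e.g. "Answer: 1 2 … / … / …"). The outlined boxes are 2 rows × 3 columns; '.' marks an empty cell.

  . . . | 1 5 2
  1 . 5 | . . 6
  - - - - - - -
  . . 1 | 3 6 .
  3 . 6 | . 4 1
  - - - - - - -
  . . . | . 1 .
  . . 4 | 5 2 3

Step 1. [r2c2∈{2,3,4}] across row 2, 2 lands solely at r2c2. So r2c2=2.
Step 2. [r6c1∈{6}] r6c1 has the single candidate 6 ⇒ r6c1=6.
Step 3. [r3c1∈{2,4,5}] row 3 places 2 nowhere but r3c1, so r3c1=2.
Step 4. [r1c2∈{3,4,6}] 6 has one home in row 1: r1c2 ⇒ r1c2=6.
Step 5. [r4c2∈{5}] r4c2 is down to just 5, so r4c2=5.
Step 6. [r5c4∈{4,6}] across row 5, 6 lands solely at r5c4. So r5c4=6.
Step 7. [r5c3∈{2,3}] r5c3 is the only open cell in row 5 admitting 2. So r5c3=2.
Step 8. [r3c6∈{5}] r3c6 has the single candidate 5 ⇒ r3c6=5.
Step 9. [r2c5∈{3}] only 3 remains possible at r2c5. So r2c5=3.
Step 10. [r3c2∈{4}] r3c2's peers cover all but 4, so r3c2=4.
Step 11. [r1c3∈{3}] r1c3 is down to just 3, so r1c3=3.
Step 12. [r4c4∈{2}] r4c4 is down to just 2. So r4c4=2.
Step 13. [r1c1∈{4}] r1c1's peers cover all but 4, so r1c1=4.
Step 14. [r5c6∈{4}] r5c6 has the single candidate 4. So r5c6=4.
Step 15. [r2c4∈{4}] r2c4's peers cover all but 4. So r2c4=4.
Step 16. [r5c2∈{3}] r5c2 is down to just 3 ⇒ r5c2=3.
Step 17. [r5c1∈{5}] r5c1's peers cover all but 5. So r5c1=5.
Step 18. [r6c2∈{1}] only 1 remains possible at r6c2. So r6c2=1.

Answer: 4 6 3 1 5 2 / 1 2 5 4 3 6 / 2 4 1 3 6 5 / 3 5 6 2 4 1 / 5 3 2 6 1 4 / 6 1 4 5 2 3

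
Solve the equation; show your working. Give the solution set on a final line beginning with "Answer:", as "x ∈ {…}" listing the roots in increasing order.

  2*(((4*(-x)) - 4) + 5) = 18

Step 1. [2*(((4*(-x)) - 4) + 5) = 18] divide by the outer 2. So div: ((4*(-x)) - 4) + 5 = 9.
Step 2. [((4*(-x)) - 4) + 5 = 9] the outer +5 inverts by subtracting 5. So sub: (4*(-x)) - 4 = 4.
Step 3. [(4*(-x)) - 4 = 4] 4 comes off first (add 4), so sub: 4*(-x) = 8.
Step 4. [4*(-x) = 8] divide by the outer 4, so div: -x = 2.
Step 5. [-x = 2] LHS negated; negate both sides. So neg: x = -2.

Answer: x ∈ {-2}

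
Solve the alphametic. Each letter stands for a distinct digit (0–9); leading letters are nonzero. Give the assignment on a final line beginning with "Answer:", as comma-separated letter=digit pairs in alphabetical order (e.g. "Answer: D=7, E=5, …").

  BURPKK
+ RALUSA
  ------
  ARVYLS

Step 1. [col 1: K + A ≡ S (mod 10)] S=7 is one option consistent with column 1 (K + A ≡ S (mod 10), carry-in 0) — take it ⇒ S=7.
Step 2. [col 1: K + A ≡ S (mod 10)] several values work for K in column 1 (K + A ≡ S (mod 10), carry-in 0); try K=1, so K=1.
Step 3. [col 1: K + A ≡ S (mod 10)] from column 1 (K=1, S=7, carry-in 0, digits 1,7 already taken and all letters distinct): A must equal 6 ⇒ A=6.
Step 4. [col 2: K + S ≡ L (mod 10)] column 2: given K=1, S=7, carry-in 0, and digits 1,6,7 already taken and all letters distinct, K+S≡L (mod 10) forces L=8, so L=8.
Step 5. [col 3: P + U ≡ Y (mod 10)] column 3 (P + U ≡ Y (mod 10), carry-in 0) doesn't pin U yet; pick U=5 and continue, so U=5.
Step 6. [col 3: P + U ≡ Y (mod 10)] no forcing yet in column 3 (carry-in 0); P=4 is free and consistent — try it ⇒ P=4.
Step 7. [col 3: P + U ≡ Y (mod 10)] from column 3 (P=4, U=5, carry-in 0, digits 1,4,5,6,7,8 already taken and all letters distinct): Y must equal 9 ⇒ Y=9.
Step 8. [col 4: R + L ≡ V (mod 10)] from column 4 (L=8, carry-in 0, digits 1,4,5,6,7,8,9 already taken and all letters distinct): R must equal 2 ⇒ R=2.
Step 9. [col 4: R + L ≡ V (mod 10)] column 4 reads R+L+carry(0)=V with R=2, L=8; with digits 1,2,4,5,6,7,8,9 already taken and all letters distinct, the only value for V is 0. So V=0.
Step 10. [col 6: B + R ≡ A (mod 10)] from column 6 (R=2, A=6, carry-in 1, digits 0,1,2,4,5,6,7,8,9 already taken and all letters distinct): B must equal 3, so B=3.

Answer: A=6, B=3, K=1, L=8, P=4, R=2, S=7, U=5, V=0, Y=9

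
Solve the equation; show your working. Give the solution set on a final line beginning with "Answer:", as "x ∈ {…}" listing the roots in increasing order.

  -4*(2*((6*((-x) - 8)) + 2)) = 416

Step 1. [-4*(2*((6*((-x) - 8)) + 2)) = 416] LHS = -4·(…); ÷-4 both sides. So div: 2*((6*((-x) - 8)) + 2) = -104.
Step 2. [2*((6*((-x) - 8)) + 2) = -104] 2 out front; divide by 2. So div: (6*((-x) - 8)) + 2 = -52.
Step 3. [(6*((-x) - 8)) + 2 = -52] 2 comes off first (subtract 2) ⇒ sub: 6*((-x) - 8) = -54.
Step 4. [6*((-x) - 8) = -54] divide by the outer 6. So div: (-x) - 8 = -9.
Step 5. [(-x) - 8 = -9] 8 comes off first (add 8). So sub: -x = -1.
Step 6. [-x = -1] flip signs both sides ⇒ neg: x = 1.

Answer: x ∈ {1}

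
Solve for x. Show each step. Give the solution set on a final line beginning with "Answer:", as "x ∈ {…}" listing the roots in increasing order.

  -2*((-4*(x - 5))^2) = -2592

Step 1. [-2*((-4*(x - 5))^2) = -2592] leading coefficient -2: divide by -2 ⇒ div: (-4*(x - 5))^2 = 1296.
Step 2. [(-4*(x - 5))^2 = 1296] √ both sides: 1296 ≥ 0 gives two branches. So sqrt: -4*(x - 5) = 36 or -36.
Step 3. [-4*(x - 5) = 36 or -36] -4 out front; divide by -4. So div: x - 5 = -9 or 9.
Step 4. [x - 5 = -9 or 9] -5 is outermost — add 5 both sides ⇒ sub: x = -4 or 14.

Answer: x ∈ {-4, 14}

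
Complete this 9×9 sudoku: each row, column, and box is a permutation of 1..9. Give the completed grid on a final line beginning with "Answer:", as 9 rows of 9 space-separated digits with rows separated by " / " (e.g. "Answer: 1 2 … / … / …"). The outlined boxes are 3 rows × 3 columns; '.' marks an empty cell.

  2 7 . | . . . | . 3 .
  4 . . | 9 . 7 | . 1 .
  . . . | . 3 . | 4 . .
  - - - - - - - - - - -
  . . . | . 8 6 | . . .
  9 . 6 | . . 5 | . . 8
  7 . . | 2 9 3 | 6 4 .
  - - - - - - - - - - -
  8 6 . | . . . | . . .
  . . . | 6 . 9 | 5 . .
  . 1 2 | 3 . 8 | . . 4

Step 1. [r7c3∈{3,4,5,7,9}] across box 7, 9 lands solely at r7c3. So r7c3=9.
Step 2. [r8c3∈{3,4,7}] r8c3 is the only open cell in col 3 admitting 7, so r8c3=7.
Step 3. [r4c3∈{1,3,4,5}] across col 3, 4 lands solely at r4c3. So r4c3=4.
Step 4. [r3c2∈{5,8,9}] r3c2 is the only open cell in col 2 admitting 9, so r3c2=9.
Step 5. [r3c1∈{1,5,6}] 6 has one home in col 1: r3c1 ⇒ r3c1=6.
Step 6. [r4c1∈{1,3,5}] in col 1, 1 fits only at r4c1. So r4c1=1.
Step 7. [r4c4∈{7}] nothing but 7 survives at r4c4, so r4c4=7.
Step 8. [r6c9∈{1,5}] row 6 places 1 nowhere but r6c9 ⇒ r6c9=1.
Step 9. [r8c5∈{1,2,4}] across row 8, 1 lands solely at r8c5. So r8c5=1.
Step 10. [r2c3∈{3,5,8}] across col 3, 3 lands solely at r2c3, so r2c3=3.
Step 11. [r7c7∈{1,2,3,7}] r7c7 is the only open cell in row 7 admitting 1 ⇒ r7c7=1.
Step 12. [r7c9∈{2,3,7}] in row 7, 3 fits only at r7c9 ⇒ r7c9=3.
Step 13. [r8c9∈{2}] r8c9's peers cover all but 2. So r8c9=2.
Step 14. [r7c8∈{7}] only 7 remains possible at r7c8. So r7c8=7.
Step 15. [r5c8∈{2}] r5c8 has the single candidate 2, so r5c8=2.
Step 16. [r5c2∈{3}] only 3 remains possible at r5c2, so r5c2=3.
Step 17. [r5c4∈{1,4}] in row 5, 1 fits only at r5c4. So r5c4=1.
Step 18. [r9c7∈{9}] r9c7's peers cover all but 9. So r9c7=9.
Step 19. [r1c7∈{8}] r1c7 has the single candidate 8, so r1c7=8.
Step 20. [r3c8∈{5}] only 5 remains possible at r3c8, so r3c8=5.
Step 21. [r2c2∈{5,8}] across row 2, 8 lands solely at r2c2 ⇒ r2c2=8.
Step 22. [r2c5∈{2,5,6}] in row 2, 5 fits only at r2c5, so r2c5=5.
Step 23. [r1c4∈{4}] r1c4's peers cover all but 4 ⇒ r1c4=4.
Step 24. [r3c6∈{1,2}] 2 has one home in row 3: r3c6, so r3c6=2.
Step 25. [r6c2∈{5}] only 5 remains possible at r6c2, so r6c2=5.
Step 26. [r1c9∈{6,9}] row 1 places 9 nowhere but r1c9, so r1c9=9.
Step 27. [r1c3∈{1,5}] row 1 places 5 nowhere but r1c3 ⇒ r1c3=5.
Step 28. [r7c5∈{2,4}] in row 7, 2 fits only at r7c5, so r7c5=2.
Step 29. [r2c9∈{6}] nothing but 6 survives at r2c9. So r2c9=6.
Step 30. [r1c5∈{6}] r1c5 has the single candidate 6, so r1c5=6.
Step 31. [r6c3∈{8}] r6c3 is down to just 8, so r6c3=8.
Step 32. [r4c9∈{5}] nothing but 5 survives at r4c9 ⇒ r4c9=5.
Step 33. [r4c2∈{2}] r4c2 has the single candidate 2, so r4c2=2.
Step 34. [r5c5∈{4}] nothing but 4 survives at r5c5, so r5c5=4.
Step 35. [r8c8∈{8}] r8c8 has the single candidate 8 ⇒ r8c8=8.
Step 36. [r4c8∈{9}] r4c8 has the single candidate 9. So r4c8=9.
Step 37. [r8c1∈{3}] r8c1 has the single candidate 3, so r8c1=3.
Step 38. [r2c7∈{2}] only 2 remains possible at r2c7. So r2c7=2.
Step 39. [r7c6∈{4}] nothing but 4 survives at r7c6. So r7c6=4.
Step 40. [r3c9∈{7}] r3c9 has the single candidate 7 ⇒ r3c9=7.
Step 41. [r7c4∈{5}] r7c4 is down to just 5 ⇒ r7c4=5.
Step 42. [r4c7∈{3}] nothing but 3 survives at r4c7 ⇒ r4c7=3.
Step 43. [r9c1∈{5}] nothing but 5 survives at r9c1, so r9c1=5.
Step 44. [r1c6∈{1}] nothing but 1 survives at r1c6. So r1c6=1.
Step 45. [r5c7∈{7}] only 7 remains possible at r5c7. So r5c7=7.
Step 46. [r9c5∈{7}] r9c5 is down to just 7. So r9c5=7.
Step 47. [r8c2∈{4}] nothing but 4 survives at r8c2, so r8c2=4.
Step 48. [r9c8∈{6}] only 6 remains possible at r9c8, so r9c8=6.
Step 49. [r3c3∈{1}] r3c3 has the single candidate 1. So r3c3=1.
Step 50. [r3c4∈{8}] only 8 remains possible at r3c4. So r3c4=8.

Answer: 2 7 5 4 6 1 8 3 9 / 4 8 3 9 5 7 2 1 6 / 6 9 1 8 3 2 4 5 7 / 1 2 4 7 8 6 3 9 5 / 9 3 6 1 4 5 7 2 8 / 7 5 8 2 9 3 6 4 1 / 8 6 9 5 2 4 1 7 3 / 3 4 7 6 1 9 5 8 2 / 5 1 2 3 7 8 9 6 4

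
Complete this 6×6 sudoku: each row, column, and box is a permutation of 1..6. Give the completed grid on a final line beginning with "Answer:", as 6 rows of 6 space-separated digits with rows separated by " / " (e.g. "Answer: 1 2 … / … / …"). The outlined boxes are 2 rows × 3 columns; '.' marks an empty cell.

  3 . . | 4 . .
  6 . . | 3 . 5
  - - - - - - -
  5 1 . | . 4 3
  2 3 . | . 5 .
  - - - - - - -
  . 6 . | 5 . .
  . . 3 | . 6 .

Step 1. [r6c2∈{2,4,5}] across row 6, 5 lands solely at r6c2, so r6c2=5.
Step 2. [r5c3∈{1,2,4}] 2 has one home in box 5: r5c3. So r5c3=2.
Step 3. [r1c6∈{1,2,6}] across row 1, 6 lands solely at r1c6. So r1c6=6.
Step 4. [r4c6∈{1}] r4c6's peers cover all but 1, so r4c6=1.
Step 5. [r6c4∈{1,2}] 1 has one home in col 4: r6c4 ⇒ r6c4=1.
Step 6. [r6c1∈{4}] nothing but 4 survives at r6c1 ⇒ r6c1=4.
Step 7. [r1c2∈{2}] r1c2 is down to just 2. So r1c2=2.
Step 8. [r4c3∈{4,6}] in row 4, 4 fits only at r4c3. So r4c3=4.
Step 9. [r2c3∈{1}] only 1 remains possible at r2c3, so r2c3=1.
Step 10. [r3c3∈{6}] only 6 remains possible at r3c3 ⇒ r3c3=6.
Step 11. [r4c4∈{6}] nothing but 6 survives at r4c4 ⇒ r4c4=6.
Step 12. [r5c5∈{3}] nothing but 3 survives at r5c5, so r5c5=3.
Step 13. [r3c4∈{2}] r3c4 is down to just 2 ⇒ r3c4=2.
Step 14. [r6c6∈{2}] r6c6 has the single candidate 2, so r6c6=2.
Step 15. [r1c5∈{1}] r1c5 is down to just 1, so r1c5=1.
Step 16. [r2c2∈{4}] only 4 remains possible at r2c2, so r2c2=4.
Step 17. [r5c6∈{4}] r5c6 has the single candidate 4 ⇒ r5c6=4.
Step 18. [r5c1∈{1}] nothing but 1 survives at r5c1 ⇒ r5c1=1.
Step 19. [r2c5∈{2}] r2c5's peers cover all but 2, so r2c5=2.
Step 20. [r1c3∈{5}] only 5 remains possible at r1c3. So r1c3=5.

Answer: 3 2 5 4 1 6 / 6 4 1 3 2 5 / 5 1 6 2 4 3 / 2 3 4 6 5 1 / 1 6 2 5 3 4 / 4 5 3 1 6 2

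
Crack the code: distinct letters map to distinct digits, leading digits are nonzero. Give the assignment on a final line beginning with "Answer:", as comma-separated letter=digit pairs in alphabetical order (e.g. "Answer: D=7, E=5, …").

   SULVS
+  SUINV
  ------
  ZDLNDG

Step 1. [col 1: S + V ≡ G (mod 10)] column 1 (S + V ≡ G (mod 10), carry-in 0) doesn't pin G yet; pick G=9 and continue. So G=9.
Step 2. [col 1: S + V ≡ G (mod 10)] several values work for V in column 1 (S + V ≡ G (mod 10), carry-in 0); try V=4 ⇒ V=4.
Step 3. [col 1: S + V ≡ G (mod 10)] from column 1 (V=4, G=9, carry-in 0, digits 4,9 already taken and all letters distinct): S must equal 5 ⇒ S=5.
Step 4. [col 2: V + N ≡ D (mod 10)] no forcing yet in column 2 (carry-in 0); N=6 is free and consistent — try it. So N=6.
Step 5. [Z] Z is the leading digit of a 6-digit sum of two 5-digit numbers; the final carry is exactly 1 ⇒ Z=1.
Step 6. [col 2: V + N ≡ D (mod 10)] from column 2 (V=4, N=6, carry-in 0, digits 1,4,5,6,9 already taken and all letters distinct): D must equal 0, so D=0.
Step 7. [col 3: L + I ≡ N (mod 10)] no forcing yet in column 3 (carry-in 1); L=7 is free and consistent — try it, so L=7.
Step 8. [col 3: L + I ≡ N (mod 10)] from column 3 (L=7, N=6, carry-in 1, digits 0,1,4,5,6,7,9 already taken and all letters distinct): I must equal 8. So I=8.
Step 9. [col 4: U + U ≡ L (mod 10)] from column 4 (L=7, carry-in 1, digits 0,1,4,5,6,7,8,9 already taken and all letters distinct): U must equal 3, so U=3.

Answer: D=0, G=9, I=8, L=7, N=6, S=5, U=3, V=4, Z=1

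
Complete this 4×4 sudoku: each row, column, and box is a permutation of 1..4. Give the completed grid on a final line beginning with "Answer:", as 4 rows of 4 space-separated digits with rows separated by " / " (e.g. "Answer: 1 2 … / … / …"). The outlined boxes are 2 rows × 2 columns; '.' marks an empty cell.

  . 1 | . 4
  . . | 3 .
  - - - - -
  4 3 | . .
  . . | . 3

Step 1. [r2c1∈{2}] r2c1 is down to just 2, so r2c1=2.
Step 2. [r3c4∈{1,2}] across col 4, 2 lands solely at r3c4. So r3c4=2.
Step 3. [r3c3∈{1}] only 1 remains possible at r3c3 ⇒ r3c3=1.
Step 4. [r2c4∈{1}] nothing but 1 survives at r2c4 ⇒ r2c4=1.
Step 5. [r4c2∈{2}] nothing but 2 survives at r4c2, so r4c2=2.
Step 6. [r1c3∈{2}] nothing but 2 survives at r1c3, so r1c3=2.
Step 7. [r2c2∈{4}] r2c2's peers cover all but 4 ⇒ r2c2=4.
Step 8. [r4c1∈{1}] only 1 remains possible at r4c1. So r4c1=1.
Step 9. [r1c1∈{3}] only 3 remains possible at r1c1 ⇒ r1c1=3.
Step 10. [r4c3∈{4}] r4c3 has the single candidate 4. So r4c3=4.

Answer: 3 1 2 4 / 2 4 3 1 / 4 3 1 2 / 1 2 4 3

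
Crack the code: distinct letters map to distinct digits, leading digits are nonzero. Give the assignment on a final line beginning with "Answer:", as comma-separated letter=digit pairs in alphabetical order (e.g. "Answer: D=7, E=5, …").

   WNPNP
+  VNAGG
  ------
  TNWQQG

Step 1. [T] the sum has 6 digits but both addends have 5; that extra leading digit T is the final carry, namely 1. So T=1.
Step 2. [col 1: P + G ≡ G (mod 10)] column 1: given nothing yet, carry-in 0, and digits 1 already taken and all letters distinct, P+G≡G (mod 10) forces P=0 ⇒ P=0.
Step 3. [col 1: P + G ≡ G (mod 10)] column 1 (P + G ≡ G (mod 10), carry-in 0) doesn't pin G yet; pick G=9 and continue, so G=9.
Step 4. [col 2: N + G ≡ Q (mod 10)] several values work for N in column 2 (N + G ≡ Q (mod 10), carry-in 0); try N=4. So N=4.
Step 5. [col 2: N + G ≡ Q (mod 10)] from column 2 (N=4, G=9, carry-in 0, digits 0,1,4,9 already taken and all letters distinct): Q must equal 3 ⇒ Q=3.
Step 6. [col 3: P + A ≡ Q (mod 10)] column 3: given P=0, Q=3, carry-in 1, and digits 0,1,3,4,9 already taken and all letters distinct, P+A≡Q (mod 10) forces A=2. So A=2.
Step 7. [col 4: N + N ≡ W (mod 10)] column 4: given N=4, carry-in 0, and digits 0,1,2,3,4,9 already taken and all letters distinct, N+N≡W (mod 10) forces W=8, so W=8.
Step 8. [col 5: W + V ≡ N (mod 10)] in column 5 we have W+V≡N with carry-in 0; given W=8, N=4 and digits 0,1,2,3,4,8,9 already taken and all letters distinct, that pins V to 6, so V=6.

Answer: A=2, G=9, N=4, P=0, Q=3, T=1, V=6, W=8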